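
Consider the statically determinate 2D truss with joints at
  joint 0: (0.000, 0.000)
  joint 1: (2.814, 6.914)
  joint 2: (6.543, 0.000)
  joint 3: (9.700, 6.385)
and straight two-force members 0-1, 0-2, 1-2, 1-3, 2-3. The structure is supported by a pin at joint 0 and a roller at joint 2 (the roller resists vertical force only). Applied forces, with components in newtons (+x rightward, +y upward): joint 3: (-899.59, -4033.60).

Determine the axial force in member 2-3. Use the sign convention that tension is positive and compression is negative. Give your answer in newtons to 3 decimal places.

-4409.328

N=4 nodes, M=5 members, R=3 reactions → 2N=8, M+R=8
member 0 (0-1): L=7.4647, (cx,cy)=(0.3770,0.9262)
member 1 (0-2): L=6.5430, (cx,cy)=(1.0000,0.0000)
member 2 (1-2): L=7.8555, (cx,cy)=(0.4747,-0.8801)
member 3 (1-3): L=6.9063, (cx,cy)=(0.9971,-0.0766)
member 4 (2-3): L=7.1228, (cx,cy)=(0.4432,0.8964)
solve A·x = −loads:
  F[0-1] = +1153.4431 N (tension)
  F[0-2] = -1334.4075 N (compression)
  F[1-2] = -1305.8862 N (compression)
  F[1-3] = +1057.8286 N (tension)
  F[2-3] = -4409.3276 N (compression)
  Rx@0 = +899.5900 N
  Ry@0 = -1068.3468 N
  Ry@2 = +5101.9468 N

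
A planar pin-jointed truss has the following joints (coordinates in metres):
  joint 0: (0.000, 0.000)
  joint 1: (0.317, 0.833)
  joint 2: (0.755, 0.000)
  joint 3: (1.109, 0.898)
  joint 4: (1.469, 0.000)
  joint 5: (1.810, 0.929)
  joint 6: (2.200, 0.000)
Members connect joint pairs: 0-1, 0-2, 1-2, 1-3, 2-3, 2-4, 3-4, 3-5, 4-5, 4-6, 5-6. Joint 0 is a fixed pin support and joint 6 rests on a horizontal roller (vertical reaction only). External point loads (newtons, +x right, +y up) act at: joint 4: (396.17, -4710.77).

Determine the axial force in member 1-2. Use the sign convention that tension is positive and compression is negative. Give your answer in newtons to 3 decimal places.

1642.345

N=7 nodes, M=11 members, R=3 reactions → 2N=14, M+R=14
member 0 (0-1): L=0.8913, (cx,cy)=(0.3557,0.9346)
member 1 (0-2): L=0.7550, (cx,cy)=(1.0000,0.0000)
member 2 (1-2): L=0.9411, (cx,cy)=(0.4654,-0.8851)
member 3 (1-3): L=0.7947, (cx,cy)=(0.9966,0.0818)
member 4 (2-3): L=0.9653, (cx,cy)=(0.3667,0.9303)
member 5 (2-4): L=0.7140, (cx,cy)=(1.0000,0.0000)
member 6 (3-4): L=0.9675, (cx,cy)=(0.3721,-0.9282)
member 7 (3-5): L=0.7017, (cx,cy)=(0.9990,0.0442)
member 8 (4-5): L=0.9896, (cx,cy)=(0.3446,0.9388)
member 9 (4-6): L=0.7310, (cx,cy)=(1.0000,0.0000)
member 10 (5-6): L=1.0075, (cx,cy)=(0.3871,-0.9220)
solve A·x = −loads:
  F[0-1] = -1674.7701 N (compression)
  F[0-2] = +991.8333 N (tension)
  F[1-2] = +1642.3452 N (tension)
  F[1-3] = -1364.5768 N (compression)
  F[2-3] = -1562.5157 N (compression)
  F[2-4] = +2329.2143 N (tension)
  F[3-4] = +1566.4866 N (tension)
  F[3-5] = -2518.3982 N (compression)
  F[4-5] = +3469.2392 N (tension)
  F[4-6] = +1320.5046 N (tension)
  F[5-6] = -3411.4459 N (compression)
  Rx@0 = -396.1700 N
  Ry@0 = +1565.2604 N
  Ry@6 = +3145.5096 N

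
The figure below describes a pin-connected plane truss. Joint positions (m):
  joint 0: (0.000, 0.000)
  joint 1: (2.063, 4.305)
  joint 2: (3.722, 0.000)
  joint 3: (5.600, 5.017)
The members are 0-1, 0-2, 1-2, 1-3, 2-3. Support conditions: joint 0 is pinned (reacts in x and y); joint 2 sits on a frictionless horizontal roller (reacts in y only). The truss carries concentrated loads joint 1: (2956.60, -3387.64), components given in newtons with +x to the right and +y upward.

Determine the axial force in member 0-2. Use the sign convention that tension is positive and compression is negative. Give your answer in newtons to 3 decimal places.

N=4 nodes, M=5 members, R=3 reactions → 2N=8, M+R=8
member 0 (0-1): L=4.7738, (cx,cy)=(0.4322,0.9018)
member 1 (0-2): L=3.7220, (cx,cy)=(1.0000,0.0000)
member 2 (1-2): L=4.6136, (cx,cy)=(0.3596,-0.9331)
member 3 (1-3): L=3.6080, (cx,cy)=(0.9803,0.1973)
member 4 (2-3): L=5.3570, (cx,cy)=(0.3506,0.9365)
solve A·x = −loads:
  F[0-1] = +2117.7010 N (tension)
  F[0-2] = +2041.4310 N (tension)
  F[1-2] = -5677.1226 N (compression)
  F[1-3] = +0.0000 N (tension)
  F[2-3] = +0.0000 N (tension)
  Rx@0 = -2956.6000 N
  Ry@0 = -1909.7443 N
  Ry@2 = +5297.3843 N

2041.431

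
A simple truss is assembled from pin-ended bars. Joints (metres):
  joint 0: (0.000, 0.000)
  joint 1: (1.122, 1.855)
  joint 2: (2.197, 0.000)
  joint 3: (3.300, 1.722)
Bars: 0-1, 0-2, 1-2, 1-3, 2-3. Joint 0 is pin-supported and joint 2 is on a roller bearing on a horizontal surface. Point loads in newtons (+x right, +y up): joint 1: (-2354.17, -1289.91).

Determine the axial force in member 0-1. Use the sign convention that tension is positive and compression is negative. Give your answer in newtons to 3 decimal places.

-3060.648

N=4 nodes, M=5 members, R=3 reactions → 2N=8, M+R=8
member 0 (0-1): L=2.1679, (cx,cy)=(0.5175,0.8557)
member 1 (0-2): L=2.1970, (cx,cy)=(1.0000,0.0000)
member 2 (1-2): L=2.1440, (cx,cy)=(0.5014,-0.8652)
member 3 (1-3): L=2.1821, (cx,cy)=(0.9981,-0.0610)
member 4 (2-3): L=2.0450, (cx,cy)=(0.5394,0.8421)
solve A·x = −loads:
  F[0-1] = -3060.6476 N (compression)
  F[0-2] = -770.1471 N (compression)
  F[1-2] = +1535.9813 N (tension)
  F[1-3] = +0.0000 N (tension)
  F[2-3] = -0.0000 N (compression)
  Rx@0 = +2354.1700 N
  Ry@0 = +2618.8614 N
  Ry@2 = -1328.9514 N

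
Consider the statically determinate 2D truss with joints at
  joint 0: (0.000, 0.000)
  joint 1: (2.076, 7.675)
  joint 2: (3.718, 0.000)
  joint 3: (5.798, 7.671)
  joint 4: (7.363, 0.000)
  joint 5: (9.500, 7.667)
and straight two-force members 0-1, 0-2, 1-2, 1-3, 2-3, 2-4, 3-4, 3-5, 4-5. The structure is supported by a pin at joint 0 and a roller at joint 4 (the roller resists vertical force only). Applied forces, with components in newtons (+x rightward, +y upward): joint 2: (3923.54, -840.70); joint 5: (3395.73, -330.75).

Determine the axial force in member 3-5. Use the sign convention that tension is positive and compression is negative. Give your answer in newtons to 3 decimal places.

N=6 nodes, M=9 members, R=3 reactions → 2N=12, M+R=12
member 0 (0-1): L=7.9508, (cx,cy)=(0.2611,0.9653)
member 1 (0-2): L=3.7180, (cx,cy)=(1.0000,0.0000)
member 2 (1-2): L=7.8487, (cx,cy)=(0.2092,-0.9779)
member 3 (1-3): L=3.7220, (cx,cy)=(1.0000,-0.0011)
member 4 (2-3): L=7.9480, (cx,cy)=(0.2617,0.9651)
member 5 (2-4): L=3.6450, (cx,cy)=(1.0000,0.0000)
member 6 (3-4): L=7.8290, (cx,cy)=(0.1999,-0.9798)
member 7 (3-5): L=3.7020, (cx,cy)=(1.0000,-0.0011)
member 8 (4-5): L=7.9592, (cx,cy)=(0.2685,0.9633)
solve A·x = −loads:
  F[0-1] = +3331.3061 N (tension)
  F[0-2] = +6449.4479 N (tension)
  F[1-2] = -3290.2268 N (compression)
  F[1-3] = +1558.1619 N (tension)
  F[2-3] = +4204.6552 N (tension)
  F[2-4] = +737.2057 N (tension)
  F[3-4] = -4143.8476 N (compression)
  F[3-5] = +3486.8709 N (tension)
  F[4-5] = -339.4463 N (compression)
  Rx@0 = -7319.2700 N
  Ry@0 = -3215.7440 N
  Ry@4 = +4387.1940 N

3486.871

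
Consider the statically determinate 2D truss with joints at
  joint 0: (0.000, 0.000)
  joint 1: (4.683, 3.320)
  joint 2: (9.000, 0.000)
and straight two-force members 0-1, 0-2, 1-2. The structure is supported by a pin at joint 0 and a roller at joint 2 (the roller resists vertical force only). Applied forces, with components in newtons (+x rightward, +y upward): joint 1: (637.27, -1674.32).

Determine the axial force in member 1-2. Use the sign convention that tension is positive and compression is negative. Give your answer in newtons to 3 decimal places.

N=3 nodes, M=3 members, R=3 reactions → 2N=6, M+R=6
member 0 (0-1): L=5.7405, (cx,cy)=(0.8158,0.5784)
member 1 (0-2): L=9.0000, (cx,cy)=(1.0000,0.0000)
member 2 (1-2): L=5.4460, (cx,cy)=(0.7927,-0.6096)
solve A·x = −loads:
  F[0-1] = -982.1611 N (compression)
  F[0-2] = +1438.5054 N (tension)
  F[1-2] = -1814.7086 N (compression)
  Rx@0 = -637.2700 N
  Ry@0 = +568.0337 N
  Ry@2 = +1106.2863 N

-1814.709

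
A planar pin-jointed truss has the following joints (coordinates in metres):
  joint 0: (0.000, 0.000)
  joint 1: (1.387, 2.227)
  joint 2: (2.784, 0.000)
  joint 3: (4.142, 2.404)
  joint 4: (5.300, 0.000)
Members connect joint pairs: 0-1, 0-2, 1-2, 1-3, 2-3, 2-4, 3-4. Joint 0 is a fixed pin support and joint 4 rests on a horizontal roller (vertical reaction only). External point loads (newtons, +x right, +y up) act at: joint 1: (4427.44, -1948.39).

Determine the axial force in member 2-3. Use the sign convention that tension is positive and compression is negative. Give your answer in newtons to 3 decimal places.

N=5 nodes, M=7 members, R=3 reactions → 2N=10, M+R=10
member 0 (0-1): L=2.6236, (cx,cy)=(0.5287,0.8488)
member 1 (0-2): L=2.7840, (cx,cy)=(1.0000,0.0000)
member 2 (1-2): L=2.6289, (cx,cy)=(0.5314,-0.8471)
member 3 (1-3): L=2.7607, (cx,cy)=(0.9979,0.0641)
member 4 (2-3): L=2.7610, (cx,cy)=(0.4918,0.8707)
member 5 (2-4): L=2.5160, (cx,cy)=(1.0000,0.0000)
member 6 (3-4): L=2.6684, (cx,cy)=(0.4340,-0.9009)
solve A·x = −loads:
  F[0-1] = +496.9888 N (tension)
  F[0-2] = +4164.7009 N (tension)
  F[1-2] = -2993.2299 N (compression)
  F[1-3] = -2579.4053 N (compression)
  F[2-3] = +2912.2243 N (tension)
  F[2-4] = +1141.7428 N (tension)
  F[3-4] = -2630.9052 N (compression)
  Rx@0 = -4427.4400 N
  Ry@0 = -421.8602 N
  Ry@4 = +2370.2502 N

2912.224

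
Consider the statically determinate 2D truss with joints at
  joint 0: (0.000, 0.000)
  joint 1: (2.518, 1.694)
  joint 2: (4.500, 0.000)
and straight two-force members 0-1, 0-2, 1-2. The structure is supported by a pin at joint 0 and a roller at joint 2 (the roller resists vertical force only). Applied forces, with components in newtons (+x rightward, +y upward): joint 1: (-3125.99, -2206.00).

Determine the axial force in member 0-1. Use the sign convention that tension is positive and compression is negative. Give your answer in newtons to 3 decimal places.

N=3 nodes, M=3 members, R=3 reactions → 2N=6, M+R=6
member 0 (0-1): L=3.0348, (cx,cy)=(0.8297,0.5582)
member 1 (0-2): L=4.5000, (cx,cy)=(1.0000,0.0000)
member 2 (1-2): L=2.6073, (cx,cy)=(0.7602,-0.6497)
solve A·x = −loads:
  F[0-1] = -3848.8144 N (compression)
  F[0-2] = +67.4137 N (tension)
  F[1-2] = -88.6817 N (compression)
  Rx@0 = +3125.9900 N
  Ry@0 = +2148.3820 N
  Ry@2 = +57.6180 N

-3848.814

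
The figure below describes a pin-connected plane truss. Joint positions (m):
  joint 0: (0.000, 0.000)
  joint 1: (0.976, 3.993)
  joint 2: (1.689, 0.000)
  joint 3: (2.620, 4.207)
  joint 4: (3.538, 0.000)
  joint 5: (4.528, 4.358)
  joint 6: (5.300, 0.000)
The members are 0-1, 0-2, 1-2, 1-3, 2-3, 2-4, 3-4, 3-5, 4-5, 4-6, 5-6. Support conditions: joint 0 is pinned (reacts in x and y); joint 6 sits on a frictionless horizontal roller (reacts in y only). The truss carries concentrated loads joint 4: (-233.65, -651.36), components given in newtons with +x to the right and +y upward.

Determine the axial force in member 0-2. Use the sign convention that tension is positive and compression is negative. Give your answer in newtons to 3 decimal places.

-180.720

N=7 nodes, M=11 members, R=3 reactions → 2N=14, M+R=14
member 0 (0-1): L=4.1106, (cx,cy)=(0.2374,0.9714)
member 1 (0-2): L=1.6890, (cx,cy)=(1.0000,0.0000)
member 2 (1-2): L=4.0562, (cx,cy)=(0.1758,-0.9844)
member 3 (1-3): L=1.6579, (cx,cy)=(0.9916,0.1291)
member 4 (2-3): L=4.3088, (cx,cy)=(0.2161,0.9764)
member 5 (2-4): L=1.8490, (cx,cy)=(1.0000,0.0000)
member 6 (3-4): L=4.3060, (cx,cy)=(0.2132,-0.9770)
member 7 (3-5): L=1.9140, (cx,cy)=(0.9969,0.0789)
member 8 (4-5): L=4.4690, (cx,cy)=(0.2215,0.9752)
member 9 (4-6): L=1.7620, (cx,cy)=(1.0000,0.0000)
member 10 (5-6): L=4.4258, (cx,cy)=(0.1744,-0.9847)
solve A·x = −loads:
  F[0-1] = -222.9214 N (compression)
  F[0-2] = -180.7200 N (compression)
  F[1-2] = +208.1350 N (tension)
  F[1-3] = -90.2716 N (compression)
  F[2-3] = -209.8512 N (compression)
  F[2-4] = -98.7910 N (compression)
  F[3-4] = +207.1408 N (tension)
  F[3-5] = -179.5794 N (compression)
  F[4-5] = +460.4204 N (tension)
  F[4-6] = +77.0253 N (tension)
  F[5-6] = -441.5832 N (compression)
  Rx@0 = +233.6500 N
  Ry@0 = +216.5465 N
  Ry@6 = +434.8135 N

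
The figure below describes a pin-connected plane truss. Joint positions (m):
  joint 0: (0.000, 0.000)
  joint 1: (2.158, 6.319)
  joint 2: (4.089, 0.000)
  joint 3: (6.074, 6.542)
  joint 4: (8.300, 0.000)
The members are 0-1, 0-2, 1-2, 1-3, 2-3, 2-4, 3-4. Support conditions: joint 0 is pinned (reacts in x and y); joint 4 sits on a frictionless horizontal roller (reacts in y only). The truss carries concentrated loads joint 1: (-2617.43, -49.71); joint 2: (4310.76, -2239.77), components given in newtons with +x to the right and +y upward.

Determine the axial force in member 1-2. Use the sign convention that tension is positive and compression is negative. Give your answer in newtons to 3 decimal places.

N=5 nodes, M=7 members, R=3 reactions → 2N=10, M+R=10
member 0 (0-1): L=6.6773, (cx,cy)=(0.3232,0.9463)
member 1 (0-2): L=4.0890, (cx,cy)=(1.0000,0.0000)
member 2 (1-2): L=6.6075, (cx,cy)=(0.2922,-0.9563)
member 3 (1-3): L=3.9223, (cx,cy)=(0.9984,0.0569)
member 4 (2-3): L=6.8365, (cx,cy)=(0.2904,0.9569)
member 5 (2-4): L=4.2110, (cx,cy)=(1.0000,0.0000)
member 6 (3-4): L=6.9103, (cx,cy)=(0.3221,-0.9467)
solve A·x = −loads:
  F[0-1] = -3345.3716 N (compression)
  F[0-2] = +2774.4976 N (tension)
  F[1-2] = +3292.5679 N (tension)
  F[1-3] = +574.9544 N (tension)
  F[2-3] = -949.9807 N (compression)
  F[2-4] = -298.1952 N (compression)
  F[3-4] = +925.7103 N (tension)
  Rx@0 = -1693.3300 N
  Ry@0 = +3165.8470 N
  Ry@4 = -876.3670 N

3292.568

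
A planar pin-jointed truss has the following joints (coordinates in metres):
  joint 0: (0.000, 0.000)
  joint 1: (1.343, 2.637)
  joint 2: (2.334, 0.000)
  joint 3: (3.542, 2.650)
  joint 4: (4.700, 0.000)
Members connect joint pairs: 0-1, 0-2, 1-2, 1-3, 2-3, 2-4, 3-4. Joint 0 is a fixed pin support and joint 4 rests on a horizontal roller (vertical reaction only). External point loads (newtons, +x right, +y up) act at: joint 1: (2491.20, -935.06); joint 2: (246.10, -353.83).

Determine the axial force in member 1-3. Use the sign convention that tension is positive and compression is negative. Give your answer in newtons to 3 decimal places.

N=5 nodes, M=7 members, R=3 reactions → 2N=10, M+R=10
member 0 (0-1): L=2.9593, (cx,cy)=(0.4538,0.8911)
member 1 (0-2): L=2.3340, (cx,cy)=(1.0000,0.0000)
member 2 (1-2): L=2.8171, (cx,cy)=(0.3518,-0.9361)
member 3 (1-3): L=2.1990, (cx,cy)=(1.0000,0.0059)
member 4 (2-3): L=2.9123, (cx,cy)=(0.4148,0.9099)
member 5 (2-4): L=2.3660, (cx,cy)=(1.0000,0.0000)
member 6 (3-4): L=2.8920, (cx,cy)=(0.4004,-0.9163)
solve A·x = −loads:
  F[0-1] = +619.1635 N (tension)
  F[0-2] = +2456.3084 N (tension)
  F[1-2] = -1598.7213 N (compression)
  F[1-3] = -1647.8315 N (compression)
  F[2-3] = +2033.5462 N (tension)
  F[2-4] = +804.3167 N (tension)
  F[3-4] = -2008.6840 N (compression)
  Rx@0 = -2737.3000 N
  Ry@0 = -551.7311 N
  Ry@4 = +1840.6211 N

-1647.832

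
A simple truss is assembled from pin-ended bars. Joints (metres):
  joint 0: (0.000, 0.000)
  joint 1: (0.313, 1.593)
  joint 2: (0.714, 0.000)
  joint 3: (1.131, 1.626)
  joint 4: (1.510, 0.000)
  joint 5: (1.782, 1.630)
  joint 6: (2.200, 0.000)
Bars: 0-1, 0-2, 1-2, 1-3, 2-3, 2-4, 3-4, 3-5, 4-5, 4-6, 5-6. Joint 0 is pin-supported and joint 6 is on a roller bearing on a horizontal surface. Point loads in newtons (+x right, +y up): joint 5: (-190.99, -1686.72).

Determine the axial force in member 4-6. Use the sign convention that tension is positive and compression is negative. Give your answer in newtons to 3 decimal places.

N=7 nodes, M=11 members, R=3 reactions → 2N=14, M+R=14
member 0 (0-1): L=1.6235, (cx,cy)=(0.1928,0.9812)
member 1 (0-2): L=0.7140, (cx,cy)=(1.0000,0.0000)
member 2 (1-2): L=1.6427, (cx,cy)=(0.2441,-0.9697)
member 3 (1-3): L=0.8187, (cx,cy)=(0.9992,0.0403)
member 4 (2-3): L=1.6786, (cx,cy)=(0.2484,0.9687)
member 5 (2-4): L=0.7960, (cx,cy)=(1.0000,0.0000)
member 6 (3-4): L=1.6696, (cx,cy)=(0.2270,-0.9739)
member 7 (3-5): L=0.6510, (cx,cy)=(1.0000,0.0061)
member 8 (4-5): L=1.6525, (cx,cy)=(0.1646,0.9864)
member 9 (4-6): L=0.6900, (cx,cy)=(1.0000,0.0000)
member 10 (5-6): L=1.6827, (cx,cy)=(0.2484,-0.9687)
solve A·x = −loads:
  F[0-1] = -470.8163 N (compression)
  F[0-2] = -100.2174 N (compression)
  F[1-2] = +467.8677 N (tension)
  F[1-3] = -205.1509 N (compression)
  F[2-3] = -468.3964 N (compression)
  F[2-4] = +130.3524 N (tension)
  F[3-4] = +471.6639 N (tension)
  F[3-5] = -428.4194 N (compression)
  F[4-5] = -465.7023 N (compression)
  F[4-6] = +314.0737 N (tension)
  F[5-6] = -1264.3666 N (compression)
  Rx@0 = +190.9900 N
  Ry@0 = +461.9830 N
  Ry@6 = +1224.7370 N

314.074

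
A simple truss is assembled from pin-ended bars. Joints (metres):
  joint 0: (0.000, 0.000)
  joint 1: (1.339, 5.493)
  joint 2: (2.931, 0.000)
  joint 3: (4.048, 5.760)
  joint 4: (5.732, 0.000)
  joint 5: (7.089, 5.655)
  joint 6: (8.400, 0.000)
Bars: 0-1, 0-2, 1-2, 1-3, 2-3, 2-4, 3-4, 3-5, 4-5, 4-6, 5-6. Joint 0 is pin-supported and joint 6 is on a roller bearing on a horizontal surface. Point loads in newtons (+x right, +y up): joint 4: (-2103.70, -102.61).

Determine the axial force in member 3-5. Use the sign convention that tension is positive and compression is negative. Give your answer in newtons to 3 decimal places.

-32.783

N=7 nodes, M=11 members, R=3 reactions → 2N=14, M+R=14
member 0 (0-1): L=5.6538, (cx,cy)=(0.2368,0.9716)
member 1 (0-2): L=2.9310, (cx,cy)=(1.0000,0.0000)
member 2 (1-2): L=5.7190, (cx,cy)=(0.2784,-0.9605)
member 3 (1-3): L=2.7221, (cx,cy)=(0.9952,0.0981)
member 4 (2-3): L=5.8673, (cx,cy)=(0.1904,0.9817)
member 5 (2-4): L=2.8010, (cx,cy)=(1.0000,0.0000)
member 6 (3-4): L=6.0011, (cx,cy)=(0.2806,-0.9598)
member 7 (3-5): L=3.0428, (cx,cy)=(0.9994,-0.0345)
member 8 (4-5): L=5.8155, (cx,cy)=(0.2333,0.9724)
member 9 (4-6): L=2.6680, (cx,cy)=(1.0000,0.0000)
member 10 (5-6): L=5.8050, (cx,cy)=(0.2258,-0.9742)
solve A·x = −loads:
  F[0-1] = -33.5452 N (compression)
  F[0-2] = -2095.7555 N (compression)
  F[1-2] = +32.1971 N (tension)
  F[1-3] = -16.9891 N (compression)
  F[2-3] = -31.5006 N (compression)
  F[2-4] = -2080.7958 N (compression)
  F[3-4] = +35.1338 N (tension)
  F[3-5] = -32.7827 N (compression)
  F[4-5] = +70.8435 N (tension)
  F[4-6] = +16.2325 N (tension)
  F[5-6] = -71.8761 N (compression)
  Rx@0 = +2103.7000 N
  Ry@0 = +32.5909 N
  Ry@6 = +70.0191 N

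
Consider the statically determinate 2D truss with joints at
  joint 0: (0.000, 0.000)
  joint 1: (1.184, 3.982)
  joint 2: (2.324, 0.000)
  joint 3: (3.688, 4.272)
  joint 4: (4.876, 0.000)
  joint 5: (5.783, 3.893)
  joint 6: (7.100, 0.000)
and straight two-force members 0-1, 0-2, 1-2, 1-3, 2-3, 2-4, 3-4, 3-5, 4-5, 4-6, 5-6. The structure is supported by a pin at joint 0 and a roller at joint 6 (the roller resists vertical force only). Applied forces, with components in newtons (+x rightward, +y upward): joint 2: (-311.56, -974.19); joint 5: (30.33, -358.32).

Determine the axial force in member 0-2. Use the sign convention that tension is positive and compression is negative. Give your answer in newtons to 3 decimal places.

N=7 nodes, M=11 members, R=3 reactions → 2N=14, M+R=14
member 0 (0-1): L=4.1543, (cx,cy)=(0.2850,0.9585)
member 1 (0-2): L=2.3240, (cx,cy)=(1.0000,0.0000)
member 2 (1-2): L=4.1420, (cx,cy)=(0.2752,-0.9614)
member 3 (1-3): L=2.5207, (cx,cy)=(0.9934,0.1150)
member 4 (2-3): L=4.4845, (cx,cy)=(0.3042,0.9526)
member 5 (2-4): L=2.5520, (cx,cy)=(1.0000,0.0000)
member 6 (3-4): L=4.4341, (cx,cy)=(0.2679,-0.9634)
member 7 (3-5): L=2.1290, (cx,cy)=(0.9840,-0.1780)
member 8 (4-5): L=3.9973, (cx,cy)=(0.2269,0.9739)
member 9 (4-6): L=2.2240, (cx,cy)=(1.0000,0.0000)
member 10 (5-6): L=4.1097, (cx,cy)=(0.3205,-0.9473)
solve A·x = −loads:
  F[0-1] = -735.6609 N (compression)
  F[0-2] = -71.5621 N (compression)
  F[1-2] = +685.4917 N (tension)
  F[1-3] = -400.9992 N (compression)
  F[2-3] = +330.8487 N (tension)
  F[2-4] = +328.0354 N (tension)
  F[3-4] = -235.1802 N (compression)
  F[3-5] = -238.5048 N (compression)
  F[4-5] = +232.6504 N (tension)
  F[4-6] = +212.2356 N (tension)
  F[5-6] = -662.2875 N (compression)
  Rx@0 = +281.2300 N
  Ry@0 = +705.1499 N
  Ry@6 = +627.3601 N

-71.562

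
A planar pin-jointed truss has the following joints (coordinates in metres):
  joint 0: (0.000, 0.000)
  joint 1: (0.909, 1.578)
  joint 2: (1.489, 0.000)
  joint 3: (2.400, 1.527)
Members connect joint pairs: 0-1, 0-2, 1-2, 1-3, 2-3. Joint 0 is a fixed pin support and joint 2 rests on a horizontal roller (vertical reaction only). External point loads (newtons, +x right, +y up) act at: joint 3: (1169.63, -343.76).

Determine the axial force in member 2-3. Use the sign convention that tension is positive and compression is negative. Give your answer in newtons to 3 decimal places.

-346.629

N=4 nodes, M=5 members, R=3 reactions → 2N=8, M+R=8
member 0 (0-1): L=1.8211, (cx,cy)=(0.4992,0.8665)
member 1 (0-2): L=1.4890, (cx,cy)=(1.0000,0.0000)
member 2 (1-2): L=1.6812, (cx,cy)=(0.3450,-0.9386)
member 3 (1-3): L=1.4919, (cx,cy)=(0.9994,-0.0342)
member 4 (2-3): L=1.7781, (cx,cy)=(0.5123,0.8588)
solve A·x = −loads:
  F[0-1] = +1626.9765 N (tension)
  F[0-2] = +357.5216 N (tension)
  F[1-2] = -1551.1082 N (compression)
  F[1-3] = +1348.0109 N (tension)
  F[2-3] = -346.6287 N (compression)
  Rx@0 = -1169.6300 N
  Ry@0 = -1409.7988 N
  Ry@2 = +1753.5588 N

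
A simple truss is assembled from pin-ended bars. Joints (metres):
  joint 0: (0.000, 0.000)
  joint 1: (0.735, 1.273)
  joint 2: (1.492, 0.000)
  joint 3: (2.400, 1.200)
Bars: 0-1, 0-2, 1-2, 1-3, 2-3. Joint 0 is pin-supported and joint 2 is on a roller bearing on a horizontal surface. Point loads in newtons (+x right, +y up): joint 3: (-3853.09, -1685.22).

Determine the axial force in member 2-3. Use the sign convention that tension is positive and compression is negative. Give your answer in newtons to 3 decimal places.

N=4 nodes, M=5 members, R=3 reactions → 2N=8, M+R=8
member 0 (0-1): L=1.4700, (cx,cy)=(0.5000,0.8660)
member 1 (0-2): L=1.4920, (cx,cy)=(1.0000,0.0000)
member 2 (1-2): L=1.4811, (cx,cy)=(0.5111,-0.8595)
member 3 (1-3): L=1.6666, (cx,cy)=(0.9990,-0.0438)
member 4 (2-3): L=1.5048, (cx,cy)=(0.6034,0.7974)
solve A·x = −loads:
  F[0-1] = -2394.1950 N (compression)
  F[0-2] = -2655.9521 N (compression)
  F[1-2] = +2539.5902 N (tension)
  F[1-3] = -2497.5598 N (compression)
  F[2-3] = -2250.4707 N (compression)
  Rx@0 = +3853.0900 N
  Ry@0 = +2073.4103 N
  Ry@2 = -388.1903 N

-2250.471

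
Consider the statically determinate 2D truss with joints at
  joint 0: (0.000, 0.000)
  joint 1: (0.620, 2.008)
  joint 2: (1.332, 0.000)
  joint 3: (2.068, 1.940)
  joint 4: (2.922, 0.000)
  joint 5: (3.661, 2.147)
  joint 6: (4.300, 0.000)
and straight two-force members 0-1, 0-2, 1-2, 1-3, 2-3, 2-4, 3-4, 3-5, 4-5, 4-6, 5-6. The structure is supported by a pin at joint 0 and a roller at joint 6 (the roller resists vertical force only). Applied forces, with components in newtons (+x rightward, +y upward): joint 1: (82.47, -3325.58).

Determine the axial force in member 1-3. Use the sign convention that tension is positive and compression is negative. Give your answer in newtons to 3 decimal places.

N=7 nodes, M=11 members, R=3 reactions → 2N=14, M+R=14
member 0 (0-1): L=2.1015, (cx,cy)=(0.2950,0.9555)
member 1 (0-2): L=1.3320, (cx,cy)=(1.0000,0.0000)
member 2 (1-2): L=2.1305, (cx,cy)=(0.3342,-0.9425)
member 3 (1-3): L=1.4496, (cx,cy)=(0.9989,-0.0469)
member 4 (2-3): L=2.0749, (cx,cy)=(0.3547,0.9350)
member 5 (2-4): L=1.5900, (cx,cy)=(1.0000,0.0000)
member 6 (3-4): L=2.1196, (cx,cy)=(0.4029,-0.9152)
member 7 (3-5): L=1.6064, (cx,cy)=(0.9917,0.1289)
member 8 (4-5): L=2.2706, (cx,cy)=(0.3255,0.9456)
member 9 (4-6): L=1.3780, (cx,cy)=(1.0000,0.0000)
member 10 (5-6): L=2.2401, (cx,cy)=(0.2853,-0.9585)
solve A·x = −loads:
  F[0-1] = -2938.3508 N (compression)
  F[0-2] = +949.3480 N (tension)
  F[1-2] = -510.8180 N (compression)
  F[1-3] = -779.4935 N (compression)
  F[2-3] = +514.9312 N (tension)
  F[2-4] = +595.9829 N (tension)
  F[3-4] = -615.3972 N (compression)
  F[3-5] = -350.9675 N (compression)
  F[4-5] = +595.6706 N (tension)
  F[4-6] = +154.1736 N (tension)
  F[5-6] = -540.4700 N (compression)
  Rx@0 = -82.4700 N
  Ry@0 = +2807.5662 N
  Ry@6 = +518.0138 N

-779.493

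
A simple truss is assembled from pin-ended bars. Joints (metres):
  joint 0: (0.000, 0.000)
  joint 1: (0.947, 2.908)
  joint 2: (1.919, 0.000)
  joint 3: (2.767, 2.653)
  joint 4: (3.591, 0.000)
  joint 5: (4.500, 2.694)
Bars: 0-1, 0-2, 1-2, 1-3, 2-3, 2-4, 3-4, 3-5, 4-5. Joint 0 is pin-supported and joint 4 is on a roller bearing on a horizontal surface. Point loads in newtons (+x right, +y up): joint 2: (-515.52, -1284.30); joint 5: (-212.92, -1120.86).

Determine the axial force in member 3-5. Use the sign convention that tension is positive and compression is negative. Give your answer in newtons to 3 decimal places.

166.653

N=6 nodes, M=9 members, R=3 reactions → 2N=12, M+R=12
member 0 (0-1): L=3.0583, (cx,cy)=(0.3096,0.9509)
member 1 (0-2): L=1.9190, (cx,cy)=(1.0000,0.0000)
member 2 (1-2): L=3.0661, (cx,cy)=(0.3170,-0.9484)
member 3 (1-3): L=1.8378, (cx,cy)=(0.9903,-0.1388)
member 4 (2-3): L=2.7852, (cx,cy)=(0.3045,0.9525)
member 5 (2-4): L=1.6720, (cx,cy)=(1.0000,0.0000)
member 6 (3-4): L=2.7780, (cx,cy)=(0.2966,-0.9550)
member 7 (3-5): L=1.7335, (cx,cy)=(0.9997,0.0237)
member 8 (4-5): L=2.8432, (cx,cy)=(0.3197,0.9475)
solve A·x = −loads:
  F[0-1] = -498.4891 N (compression)
  F[0-2] = -574.0839 N (compression)
  F[1-2] = +548.2440 N (tension)
  F[1-3] = -331.3605 N (compression)
  F[2-3] = +802.4293 N (tension)
  F[2-4] = -129.0749 N (compression)
  F[3-4] = -844.3682 N (compression)
  F[3-5] = +166.6532 N (tension)
  F[4-5] = -1187.1054 N (compression)
  Rx@0 = +728.4400 N
  Ry@0 = +473.9890 N
  Ry@4 = +1931.1710 N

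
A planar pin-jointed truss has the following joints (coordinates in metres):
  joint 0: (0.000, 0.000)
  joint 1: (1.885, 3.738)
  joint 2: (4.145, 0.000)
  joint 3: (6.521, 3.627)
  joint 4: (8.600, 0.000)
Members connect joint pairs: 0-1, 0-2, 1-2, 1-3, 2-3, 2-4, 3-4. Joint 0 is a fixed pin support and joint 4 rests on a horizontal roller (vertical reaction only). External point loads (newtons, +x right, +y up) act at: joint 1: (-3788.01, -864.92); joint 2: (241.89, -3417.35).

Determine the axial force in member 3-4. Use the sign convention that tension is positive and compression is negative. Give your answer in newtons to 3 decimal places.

N=5 nodes, M=7 members, R=3 reactions → 2N=10, M+R=10
member 0 (0-1): L=4.1864, (cx,cy)=(0.4503,0.8929)
member 1 (0-2): L=4.1450, (cx,cy)=(1.0000,0.0000)
member 2 (1-2): L=4.3681, (cx,cy)=(0.5174,-0.8558)
member 3 (1-3): L=4.6373, (cx,cy)=(0.9997,-0.0239)
member 4 (2-3): L=4.3360, (cx,cy)=(0.5480,0.8365)
member 5 (2-4): L=4.4550, (cx,cy)=(1.0000,0.0000)
member 6 (3-4): L=4.1806, (cx,cy)=(0.4973,-0.8676)
solve A·x = −loads:
  F[0-1] = -4582.9348 N (compression)
  F[0-2] = -1482.5688 N (compression)
  F[1-2] = +3777.5698 N (tension)
  F[1-3] = -230.0770 N (compression)
  F[2-3] = +220.7924 N (tension)
  F[2-4] = +109.0221 N (tension)
  F[3-4] = -219.2290 N (compression)
  Rx@0 = +3546.1200 N
  Ry@0 = +4092.0713 N
  Ry@4 = +190.1987 N

-219.229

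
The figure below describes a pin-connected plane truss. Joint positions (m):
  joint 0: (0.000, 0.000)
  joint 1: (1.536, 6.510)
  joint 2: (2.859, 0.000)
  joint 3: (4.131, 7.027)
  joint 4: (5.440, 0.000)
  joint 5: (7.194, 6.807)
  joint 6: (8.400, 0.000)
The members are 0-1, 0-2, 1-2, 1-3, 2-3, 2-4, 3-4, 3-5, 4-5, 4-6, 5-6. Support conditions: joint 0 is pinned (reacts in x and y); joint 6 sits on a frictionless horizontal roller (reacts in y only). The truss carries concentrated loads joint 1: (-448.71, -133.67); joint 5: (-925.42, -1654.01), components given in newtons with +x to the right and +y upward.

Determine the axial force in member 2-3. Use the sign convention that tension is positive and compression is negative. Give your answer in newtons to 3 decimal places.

N=7 nodes, M=11 members, R=3 reactions → 2N=14, M+R=14
member 0 (0-1): L=6.6888, (cx,cy)=(0.2296,0.9733)
member 1 (0-2): L=2.8590, (cx,cy)=(1.0000,0.0000)
member 2 (1-2): L=6.6431, (cx,cy)=(0.1992,-0.9800)
member 3 (1-3): L=2.6460, (cx,cy)=(0.9807,0.1954)
member 4 (2-3): L=7.1412, (cx,cy)=(0.1781,0.9840)
member 5 (2-4): L=2.5810, (cx,cy)=(1.0000,0.0000)
member 6 (3-4): L=7.1479, (cx,cy)=(0.1831,-0.9831)
member 7 (3-5): L=3.0709, (cx,cy)=(0.9974,-0.0716)
member 8 (4-5): L=7.0294, (cx,cy)=(0.2495,0.9684)
member 9 (4-6): L=2.9600, (cx,cy)=(1.0000,0.0000)
member 10 (5-6): L=6.9130, (cx,cy)=(0.1745,-0.9847)
solve A·x = −loads:
  F[0-1] = -1484.0264 N (compression)
  F[0-2] = -1033.3393 N (compression)
  F[1-2] = +1306.5302 N (tension)
  F[1-3] = -155.2753 N (compression)
  F[2-3] = -1301.1654 N (compression)
  F[2-4] = -541.3721 N (compression)
  F[3-4] = +1379.7637 N (tension)
  F[3-5] = -638.3659 N (compression)
  F[4-5] = -1400.7375 N (compression)
  F[4-6] = +60.8250 N (tension)
  F[5-6] = -348.6595 N (compression)
  Rx@0 = +1374.1300 N
  Ry@0 = +1444.3670 N
  Ry@6 = +343.3130 N

-1301.165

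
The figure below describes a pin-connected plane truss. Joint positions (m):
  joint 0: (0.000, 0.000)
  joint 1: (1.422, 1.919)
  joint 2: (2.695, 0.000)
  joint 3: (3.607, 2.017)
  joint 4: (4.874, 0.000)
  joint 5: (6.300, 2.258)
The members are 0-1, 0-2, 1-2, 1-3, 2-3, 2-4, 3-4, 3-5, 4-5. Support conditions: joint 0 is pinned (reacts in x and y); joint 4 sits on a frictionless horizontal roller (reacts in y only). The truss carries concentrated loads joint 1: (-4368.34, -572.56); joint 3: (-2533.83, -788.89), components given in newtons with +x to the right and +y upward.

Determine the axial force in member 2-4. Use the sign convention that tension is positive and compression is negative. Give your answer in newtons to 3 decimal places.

-1267.389

N=6 nodes, M=9 members, R=3 reactions → 2N=12, M+R=12
member 0 (0-1): L=2.3884, (cx,cy)=(0.5954,0.8035)
member 1 (0-2): L=2.6950, (cx,cy)=(1.0000,0.0000)
member 2 (1-2): L=2.3028, (cx,cy)=(0.5528,-0.8333)
member 3 (1-3): L=2.1872, (cx,cy)=(0.9990,0.0448)
member 4 (2-3): L=2.2136, (cx,cy)=(0.4120,0.9112)
member 5 (2-4): L=2.1790, (cx,cy)=(1.0000,0.0000)
member 6 (3-4): L=2.3819, (cx,cy)=(0.5319,-0.8468)
member 7 (3-5): L=2.7038, (cx,cy)=(0.9960,0.0891)
member 8 (4-5): L=2.6706, (cx,cy)=(0.5340,0.8455)
solve A·x = −loads:
  F[0-1] = -4205.6812 N (compression)
  F[0-2] = -4398.2432 N (compression)
  F[1-2] = +3368.0141 N (tension)
  F[1-3] = +2.5953 N (tension)
  F[2-3] = -3080.1933 N (compression)
  F[2-4] = -1267.3886 N (compression)
  F[3-4] = +2382.6579 N (tension)
  F[3-5] = +0.0000 N (tension)
  F[4-5] = -0.0000 N (compression)
  Rx@0 = +6902.1700 N
  Ry@0 = +3379.0686 N
  Ry@4 = -2017.6186 N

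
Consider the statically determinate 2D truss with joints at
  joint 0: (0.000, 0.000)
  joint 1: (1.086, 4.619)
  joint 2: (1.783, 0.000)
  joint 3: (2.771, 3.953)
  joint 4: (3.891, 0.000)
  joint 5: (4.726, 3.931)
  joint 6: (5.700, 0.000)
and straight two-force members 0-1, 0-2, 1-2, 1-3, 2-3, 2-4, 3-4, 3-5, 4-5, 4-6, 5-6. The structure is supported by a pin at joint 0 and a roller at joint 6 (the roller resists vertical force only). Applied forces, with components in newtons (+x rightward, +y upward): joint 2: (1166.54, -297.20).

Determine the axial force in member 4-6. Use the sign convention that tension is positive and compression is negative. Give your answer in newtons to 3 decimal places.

23.035

N=7 nodes, M=11 members, R=3 reactions → 2N=14, M+R=14
member 0 (0-1): L=4.7450, (cx,cy)=(0.2289,0.9735)
member 1 (0-2): L=1.7830, (cx,cy)=(1.0000,0.0000)
member 2 (1-2): L=4.6713, (cx,cy)=(0.1492,-0.9888)
member 3 (1-3): L=1.8118, (cx,cy)=(0.9300,-0.3676)
member 4 (2-3): L=4.0746, (cx,cy)=(0.2425,0.9702)
member 5 (2-4): L=2.1080, (cx,cy)=(1.0000,0.0000)
member 6 (3-4): L=4.1086, (cx,cy)=(0.2726,-0.9621)
member 7 (3-5): L=1.9551, (cx,cy)=(0.9999,-0.0113)
member 8 (4-5): L=4.0187, (cx,cy)=(0.2078,0.9782)
member 9 (4-6): L=1.8090, (cx,cy)=(1.0000,0.0000)
member 10 (5-6): L=4.0499, (cx,cy)=(0.2405,-0.9706)
solve A·x = −loads:
  F[0-1] = -209.8028 N (compression)
  F[0-2] = +1214.5586 N (tension)
  F[1-2] = +240.0580 N (tension)
  F[1-3] = -90.1486 N (compression)
  F[2-3] = +61.6697 N (tension)
  F[2-4] = +68.8839 N (tension)
  F[3-4] = -96.1265 N (compression)
  F[3-5] = -42.6827 N (compression)
  F[4-5] = +94.5494 N (tension)
  F[4-6] = +23.0346 N (tension)
  F[5-6] = -95.7774 N (compression)
  Rx@0 = -1166.5400 N
  Ry@0 = +204.2338 N
  Ry@6 = +92.9662 N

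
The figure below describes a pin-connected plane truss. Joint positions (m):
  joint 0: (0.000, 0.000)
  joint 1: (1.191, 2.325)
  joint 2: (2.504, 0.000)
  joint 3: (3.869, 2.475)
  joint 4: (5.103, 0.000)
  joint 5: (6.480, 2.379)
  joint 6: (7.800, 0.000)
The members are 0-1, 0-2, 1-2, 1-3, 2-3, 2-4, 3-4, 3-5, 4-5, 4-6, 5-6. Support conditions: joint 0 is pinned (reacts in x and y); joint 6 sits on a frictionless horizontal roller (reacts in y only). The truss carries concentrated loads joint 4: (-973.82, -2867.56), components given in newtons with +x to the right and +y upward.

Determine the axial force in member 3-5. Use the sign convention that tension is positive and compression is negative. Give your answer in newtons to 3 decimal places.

N=7 nodes, M=11 members, R=3 reactions → 2N=14, M+R=14
member 0 (0-1): L=2.6123, (cx,cy)=(0.4559,0.8900)
member 1 (0-2): L=2.5040, (cx,cy)=(1.0000,0.0000)
member 2 (1-2): L=2.6701, (cx,cy)=(0.4917,-0.8707)
member 3 (1-3): L=2.6822, (cx,cy)=(0.9984,0.0559)
member 4 (2-3): L=2.8265, (cx,cy)=(0.4829,0.8757)
member 5 (2-4): L=2.5990, (cx,cy)=(1.0000,0.0000)
member 6 (3-4): L=2.7656, (cx,cy)=(0.4462,-0.8949)
member 7 (3-5): L=2.6128, (cx,cy)=(0.9993,-0.0367)
member 8 (4-5): L=2.7488, (cx,cy)=(0.5010,0.8655)
member 9 (4-6): L=2.6970, (cx,cy)=(1.0000,0.0000)
member 10 (5-6): L=2.7207, (cx,cy)=(0.4852,-0.8744)
solve A·x = −loads:
  F[0-1] = -1114.0349 N (compression)
  F[0-2] = -465.9089 N (compression)
  F[1-2] = +1072.1124 N (tension)
  F[1-3] = -1036.7302 N (compression)
  F[2-3] = -1066.0997 N (compression)
  F[2-4] = +576.1468 N (tension)
  F[3-4] = +1193.4776 N (tension)
  F[3-5] = -2083.9046 N (compression)
  F[4-5] = +2079.1767 N (tension)
  F[4-6] = +1040.9335 N (tension)
  F[5-6] = -2145.4815 N (compression)
  Rx@0 = +973.8200 N
  Ry@0 = +991.5140 N
  Ry@6 = +1876.0460 N

-2083.905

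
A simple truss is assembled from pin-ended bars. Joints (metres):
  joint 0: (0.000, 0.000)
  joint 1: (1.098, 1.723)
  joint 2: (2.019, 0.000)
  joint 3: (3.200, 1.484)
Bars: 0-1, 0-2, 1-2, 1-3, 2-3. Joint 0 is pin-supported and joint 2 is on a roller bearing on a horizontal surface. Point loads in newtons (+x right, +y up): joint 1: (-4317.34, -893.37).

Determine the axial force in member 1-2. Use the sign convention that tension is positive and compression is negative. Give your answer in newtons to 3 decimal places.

N=4 nodes, M=5 members, R=3 reactions → 2N=8, M+R=8
member 0 (0-1): L=2.0431, (cx,cy)=(0.5374,0.8433)
member 1 (0-2): L=2.0190, (cx,cy)=(1.0000,0.0000)
member 2 (1-2): L=1.9537, (cx,cy)=(0.4714,-0.8819)
member 3 (1-3): L=2.1155, (cx,cy)=(0.9936,-0.1130)
member 4 (2-3): L=1.8966, (cx,cy)=(0.6227,0.7825)
solve A·x = −loads:
  F[0-1] = -4852.1539 N (compression)
  F[0-2] = -1709.7257 N (compression)
  F[1-2] = +3626.8214 N (tension)
  F[1-3] = -0.0000 N (tension)
  F[2-3] = +0.0000 N (tension)
  Rx@0 = +4317.3400 N
  Ry@0 = +4091.9121 N
  Ry@2 = -3198.5421 N

3626.821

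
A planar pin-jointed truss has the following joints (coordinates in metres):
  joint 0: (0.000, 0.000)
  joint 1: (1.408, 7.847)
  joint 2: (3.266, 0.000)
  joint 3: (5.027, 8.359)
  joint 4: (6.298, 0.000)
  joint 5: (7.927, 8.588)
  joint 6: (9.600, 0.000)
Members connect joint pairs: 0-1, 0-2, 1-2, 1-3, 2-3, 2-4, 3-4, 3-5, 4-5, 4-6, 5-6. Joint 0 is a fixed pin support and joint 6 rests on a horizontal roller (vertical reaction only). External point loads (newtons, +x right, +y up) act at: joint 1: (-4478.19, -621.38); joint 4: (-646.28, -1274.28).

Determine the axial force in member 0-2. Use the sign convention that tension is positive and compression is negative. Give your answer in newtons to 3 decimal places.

-4293.881

N=7 nodes, M=11 members, R=3 reactions → 2N=14, M+R=14
member 0 (0-1): L=7.9723, (cx,cy)=(0.1766,0.9843)
member 1 (0-2): L=3.2660, (cx,cy)=(1.0000,0.0000)
member 2 (1-2): L=8.0640, (cx,cy)=(0.2304,-0.9731)
member 3 (1-3): L=3.6550, (cx,cy)=(0.9901,0.1401)
member 4 (2-3): L=8.5425, (cx,cy)=(0.2061,0.9785)
member 5 (2-4): L=3.0320, (cx,cy)=(1.0000,0.0000)
member 6 (3-4): L=8.4551, (cx,cy)=(0.1503,-0.9886)
member 7 (3-5): L=2.9090, (cx,cy)=(0.9969,0.0787)
member 8 (4-5): L=8.7411, (cx,cy)=(0.1864,0.9825)
member 9 (4-6): L=3.3020, (cx,cy)=(1.0000,0.0000)
member 10 (5-6): L=8.7494, (cx,cy)=(0.1912,-0.9815)
solve A·x = −loads:
  F[0-1] = -4702.9239 N (compression)
  F[0-2] = -4293.8815 N (compression)
  F[1-2] = +4498.0642 N (tension)
  F[1-3] = +2637.2156 N (tension)
  F[2-3] = -4473.1173 N (compression)
  F[2-4] = -2335.3770 N (compression)
  F[3-4] = +4138.8985 N (tension)
  F[3-5] = +1070.2429 N (tension)
  F[4-5] = -2867.8275 N (compression)
  F[4-6] = -532.4724 N (compression)
  F[5-6] = +2784.7190 N (tension)
  Rx@0 = +5124.4700 N
  Ry@0 = +4628.9973 N
  Ry@6 = -2733.3373 N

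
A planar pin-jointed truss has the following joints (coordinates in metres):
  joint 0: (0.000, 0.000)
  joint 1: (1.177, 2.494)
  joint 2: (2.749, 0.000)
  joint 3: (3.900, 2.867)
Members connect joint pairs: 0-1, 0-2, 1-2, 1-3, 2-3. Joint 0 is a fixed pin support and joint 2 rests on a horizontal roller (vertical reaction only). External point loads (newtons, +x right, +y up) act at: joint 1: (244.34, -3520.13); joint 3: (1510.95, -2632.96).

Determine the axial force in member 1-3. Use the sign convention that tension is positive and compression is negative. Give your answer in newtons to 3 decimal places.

N=4 nodes, M=5 members, R=3 reactions → 2N=8, M+R=8
member 0 (0-1): L=2.7578, (cx,cy)=(0.4268,0.9043)
member 1 (0-2): L=2.7490, (cx,cy)=(1.0000,0.0000)
member 2 (1-2): L=2.9481, (cx,cy)=(0.5332,-0.8460)
member 3 (1-3): L=2.7484, (cx,cy)=(0.9907,0.1357)
member 4 (2-3): L=3.0894, (cx,cy)=(0.3726,0.9280)
solve A·x = −loads:
  F[0-1] = +980.7377 N (tension)
  F[0-2] = +1336.7188 N (tension)
  F[1-2] = -4769.4508 N (compression)
  F[1-3] = +2742.8076 N (tension)
  F[2-3] = -3238.3340 N (compression)
  Rx@0 = -1755.2900 N
  Ry@0 = -886.9299 N
  Ry@2 = +7040.0199 N

2742.808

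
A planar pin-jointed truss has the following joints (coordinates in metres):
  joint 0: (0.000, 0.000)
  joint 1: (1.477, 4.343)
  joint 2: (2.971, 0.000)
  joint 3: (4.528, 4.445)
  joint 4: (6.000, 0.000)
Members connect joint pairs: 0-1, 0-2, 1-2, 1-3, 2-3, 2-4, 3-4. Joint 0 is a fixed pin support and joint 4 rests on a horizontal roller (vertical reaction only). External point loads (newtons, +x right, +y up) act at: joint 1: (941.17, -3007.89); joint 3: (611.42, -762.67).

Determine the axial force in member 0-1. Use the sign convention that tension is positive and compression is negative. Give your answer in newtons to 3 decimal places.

-1394.612

N=5 nodes, M=7 members, R=3 reactions → 2N=10, M+R=10
member 0 (0-1): L=4.5873, (cx,cy)=(0.3220,0.9467)
member 1 (0-2): L=2.9710, (cx,cy)=(1.0000,0.0000)
member 2 (1-2): L=4.5928, (cx,cy)=(0.3253,-0.9456)
member 3 (1-3): L=3.0527, (cx,cy)=(0.9994,0.0334)
member 4 (2-3): L=4.7098, (cx,cy)=(0.3306,0.9438)
member 5 (2-4): L=3.0290, (cx,cy)=(1.0000,0.0000)
member 6 (3-4): L=4.6824, (cx,cy)=(0.3144,-0.9493)
solve A·x = −loads:
  F[0-1] = -1394.6122 N (compression)
  F[0-2] = +2001.6230 N (tension)
  F[1-2] = -1812.9035 N (compression)
  F[1-3] = -800.9259 N (compression)
  F[2-3] = +1816.4337 N (tension)
  F[2-4] = +811.4096 N (tension)
  F[3-4] = -2581.0727 N (compression)
  Rx@0 = -1552.5900 N
  Ry@0 = +1320.3456 N
  Ry@4 = +2450.2144 N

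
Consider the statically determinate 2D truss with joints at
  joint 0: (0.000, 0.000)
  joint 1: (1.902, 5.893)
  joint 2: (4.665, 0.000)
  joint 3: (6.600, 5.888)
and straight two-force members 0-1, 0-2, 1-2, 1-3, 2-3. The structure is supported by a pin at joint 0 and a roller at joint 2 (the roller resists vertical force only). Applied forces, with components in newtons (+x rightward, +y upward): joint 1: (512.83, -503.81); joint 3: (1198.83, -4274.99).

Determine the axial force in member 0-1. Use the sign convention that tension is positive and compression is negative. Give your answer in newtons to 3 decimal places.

N=4 nodes, M=5 members, R=3 reactions → 2N=8, M+R=8
member 0 (0-1): L=6.1923, (cx,cy)=(0.3072,0.9517)
member 1 (0-2): L=4.6650, (cx,cy)=(1.0000,0.0000)
member 2 (1-2): L=6.5086, (cx,cy)=(0.4245,-0.9054)
member 3 (1-3): L=4.6980, (cx,cy)=(1.0000,-0.0011)
member 4 (2-3): L=6.1978, (cx,cy)=(0.3122,0.9500)
solve A·x = −loads:
  F[0-1] = +3820.4577 N (tension)
  F[0-2] = +538.1920 N (tension)
  F[1-2] = -4575.0654 N (compression)
  F[1-3] = +2602.8304 N (tension)
  F[2-3] = -4497.0074 N (compression)
  Rx@0 = -1711.6600 N
  Ry@0 = -3635.7764 N
  Ry@2 = +8414.5764 N

3820.458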